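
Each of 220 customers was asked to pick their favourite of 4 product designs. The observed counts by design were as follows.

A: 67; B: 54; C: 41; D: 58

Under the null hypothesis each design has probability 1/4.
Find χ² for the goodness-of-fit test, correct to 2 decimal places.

Under H₀ each category has probability 1/4, so each expected count is 220/4 = 55.
cat         O        E   (O−E)²/E
A          67       55      2.618
B          54       55      0.018
C          41       55      3.564
D          58       55      0.164
Sum = 6.36

6.36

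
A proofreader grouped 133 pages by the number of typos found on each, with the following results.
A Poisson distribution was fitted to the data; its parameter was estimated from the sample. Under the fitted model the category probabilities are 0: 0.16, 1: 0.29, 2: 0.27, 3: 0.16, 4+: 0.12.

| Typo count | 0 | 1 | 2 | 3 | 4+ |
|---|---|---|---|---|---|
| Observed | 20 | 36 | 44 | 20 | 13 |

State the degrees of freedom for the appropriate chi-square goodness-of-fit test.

There are k = 5 categories and 1 parameter estimated from the data, so df = 5 − 1 − 1 = 3.

3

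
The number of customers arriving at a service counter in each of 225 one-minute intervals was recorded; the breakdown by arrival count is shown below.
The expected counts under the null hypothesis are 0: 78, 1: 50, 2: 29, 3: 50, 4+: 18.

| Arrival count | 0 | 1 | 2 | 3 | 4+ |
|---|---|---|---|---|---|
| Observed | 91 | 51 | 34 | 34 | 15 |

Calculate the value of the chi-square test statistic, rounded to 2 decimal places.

χ² = (91−78)²/78 + (51−50)²/50 + (34−29)²/29 + (34−50)²/50 + (15−18)²/18
   = 2.167 + 0.020 + 0.862 + 5.120 + 0.500
Sum = 8.67

8.67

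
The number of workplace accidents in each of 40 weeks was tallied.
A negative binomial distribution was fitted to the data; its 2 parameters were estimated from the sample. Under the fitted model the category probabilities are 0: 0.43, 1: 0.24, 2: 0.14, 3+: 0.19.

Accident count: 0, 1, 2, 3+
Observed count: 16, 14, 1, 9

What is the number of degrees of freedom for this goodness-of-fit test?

1

There are k = 4 categories and 2 parameters estimated from the data, so df = 4 − 1 − 2 = 1.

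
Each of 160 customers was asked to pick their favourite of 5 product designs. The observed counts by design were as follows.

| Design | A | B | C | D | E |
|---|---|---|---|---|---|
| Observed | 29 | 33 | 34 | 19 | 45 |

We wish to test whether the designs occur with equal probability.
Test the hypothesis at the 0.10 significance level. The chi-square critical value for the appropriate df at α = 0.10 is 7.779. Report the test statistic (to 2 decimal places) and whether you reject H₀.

Expected count for each of the 5 categories: 160/5 = 32.
A: (29 − 32)²/32 = 9/32 = 0.281
B: (33 − 32)²/32 = 1/32 = 0.031
C: (34 − 32)²/32 = 4/32 = 0.125
D: (19 − 32)²/32 = 169/32 = 5.281
E: (45 − 32)²/32 = 169/32 = 5.281
Sum = 11.00
df = 4. Since 11.00 > 7.779, we reject H₀.

11.00; reject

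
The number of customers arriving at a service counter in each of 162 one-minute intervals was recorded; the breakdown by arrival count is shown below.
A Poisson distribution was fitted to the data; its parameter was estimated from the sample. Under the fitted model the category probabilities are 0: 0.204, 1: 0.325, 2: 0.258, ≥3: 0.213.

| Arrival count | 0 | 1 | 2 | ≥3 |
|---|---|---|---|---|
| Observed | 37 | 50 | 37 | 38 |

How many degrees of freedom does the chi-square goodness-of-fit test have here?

There are k = 4 categories and 1 parameter estimated from the data, so df = 4 − 1 − 1 = 2.

2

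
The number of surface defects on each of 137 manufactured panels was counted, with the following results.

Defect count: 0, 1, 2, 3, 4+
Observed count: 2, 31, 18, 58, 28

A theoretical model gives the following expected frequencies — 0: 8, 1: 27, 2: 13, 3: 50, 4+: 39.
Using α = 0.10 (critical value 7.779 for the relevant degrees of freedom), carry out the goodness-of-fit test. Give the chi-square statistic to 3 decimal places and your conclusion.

0: (2 − 8)²/8 = 36/8 = 4.5000
1: (31 − 27)²/27 = 16/27 = 0.5926
2: (18 − 13)²/13 = 25/13 = 1.9231
3: (58 − 50)²/50 = 64/50 = 1.2800
4+: (28 − 39)²/39 = 121/39 = 3.1026
Sum = 11.398
df = 4. Since 11.398 > 7.779, we reject H₀.

11.398; reject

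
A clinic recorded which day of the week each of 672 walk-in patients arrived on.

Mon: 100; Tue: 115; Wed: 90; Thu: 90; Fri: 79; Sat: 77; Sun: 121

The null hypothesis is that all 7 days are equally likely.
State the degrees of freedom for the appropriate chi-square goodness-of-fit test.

There are k = 7 categories and no parameters were estimated from the data, so df = 7 − 1 = 6.

6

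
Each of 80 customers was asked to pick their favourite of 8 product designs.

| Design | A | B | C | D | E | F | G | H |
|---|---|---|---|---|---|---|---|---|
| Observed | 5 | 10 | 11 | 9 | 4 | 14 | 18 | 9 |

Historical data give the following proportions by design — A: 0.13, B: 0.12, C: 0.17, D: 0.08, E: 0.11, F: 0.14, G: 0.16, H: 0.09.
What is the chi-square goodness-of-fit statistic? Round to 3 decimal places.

Expected counts E_i = n·p_i: 80×0.13 = 10.4, 80×0.12 = 9.6, 80×0.17 = 13.6, 80×0.08 = 6.4, 80×0.11 = 8.8, 80×0.14 = 11.2, 80×0.16 = 12.8, 80×0.09 = 7.2.
A: (5 − 10.4)²/10.4 = 29.16/10.4 = 2.8038
B: (10 − 9.6)²/9.6 = 0.16/9.6 = 0.0167
C: (11 − 13.6)²/13.6 = 6.76/13.6 = 0.4971
D: (9 − 6.4)²/6.4 = 6.76/6.4 = 1.0563
E: (4 − 8.8)²/8.8 = 23.04/8.8 = 2.6182
F: (14 − 11.2)²/11.2 = 7.84/11.2 = 0.7000
G: (18 − 12.8)²/12.8 = 27.04/12.8 = 2.1125
H: (9 − 7.2)²/7.2 = 3.24/7.2 = 0.4500
Sum = 10.255

10.255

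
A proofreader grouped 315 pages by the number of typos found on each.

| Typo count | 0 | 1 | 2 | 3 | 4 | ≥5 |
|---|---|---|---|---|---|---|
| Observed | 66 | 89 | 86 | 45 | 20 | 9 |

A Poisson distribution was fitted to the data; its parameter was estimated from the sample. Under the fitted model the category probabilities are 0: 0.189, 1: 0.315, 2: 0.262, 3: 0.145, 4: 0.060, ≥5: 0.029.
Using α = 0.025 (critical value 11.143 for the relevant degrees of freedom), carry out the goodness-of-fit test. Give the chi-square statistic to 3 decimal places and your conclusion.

Expected counts E_i = n·p_i: 315×0.189 = 59.535, 315×0.315 = 99.225, 315×0.262 = 82.53, 315×0.145 = 45.675, 315×0.060 = 18.9, 315×0.029 = 9.135.
cat         O        E   (O−E)²/E
0          66   59.535     0.7020
1          89   99.225     1.0537
2          86    82.53     0.1459
3          45   45.675     0.0100
4          20     18.9     0.0640
≥5          9    9.135     0.0020
Sum = 1.978
df = 4. Since 1.978 < 11.143, we do not reject H₀.

1.978; do not reject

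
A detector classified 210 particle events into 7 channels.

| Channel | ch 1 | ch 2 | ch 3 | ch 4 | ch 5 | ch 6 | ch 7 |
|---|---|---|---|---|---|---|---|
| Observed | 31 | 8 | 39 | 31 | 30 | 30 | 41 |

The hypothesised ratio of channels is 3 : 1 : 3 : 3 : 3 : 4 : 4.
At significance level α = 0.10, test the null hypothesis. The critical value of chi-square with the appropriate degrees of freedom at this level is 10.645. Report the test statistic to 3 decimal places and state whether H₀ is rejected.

5.692; do not reject

Ratio total = 21. Expected counts: 210×3/21 = 30, 210×1/21 = 10, 210×3/21 = 30, 210×3/21 = 30, 210×3/21 = 30, 210×4/21 = 40, 210×4/21 = 40.
cat         O        E   (O−E)²/E
ch 1       31       30     0.0333
ch 2        8       10     0.4000
ch 3       39       30     2.7000
ch 4       31       30     0.0333
ch 5       30       30     0.0000
ch 6       30       40     2.5000
ch 7       41       40     0.0250
Sum = 5.692
df = 6. Since 5.692 < 10.645, we do not reject H₀.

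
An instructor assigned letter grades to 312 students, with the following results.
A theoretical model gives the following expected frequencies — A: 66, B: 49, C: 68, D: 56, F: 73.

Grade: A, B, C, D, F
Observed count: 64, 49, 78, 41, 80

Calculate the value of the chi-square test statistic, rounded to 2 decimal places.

6.22

A: (64 − 66)²/66 = 4/66 = 0.061
B: (49 − 49)²/49 = 0/49 = 0.000
C: (78 − 68)²/68 = 100/68 = 1.471
D: (41 − 56)²/56 = 225/56 = 4.018
F: (80 − 73)²/73 = 49/73 = 0.671
Sum = 6.22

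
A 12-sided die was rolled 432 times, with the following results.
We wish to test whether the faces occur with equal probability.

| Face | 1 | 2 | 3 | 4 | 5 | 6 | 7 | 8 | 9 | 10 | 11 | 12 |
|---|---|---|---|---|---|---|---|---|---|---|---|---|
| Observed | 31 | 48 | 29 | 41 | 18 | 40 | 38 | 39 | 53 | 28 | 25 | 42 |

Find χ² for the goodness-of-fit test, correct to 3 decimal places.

30.722

Under H₀ each category has probability 1/12, so each expected count is 432/12 = 36.
χ² = (31−36)²/36 + (48−36)²/36 + (29−36)²/36 + (41−36)²/36 + (18−36)²/36 + (40−36)²/36 + (38−36)²/36 + (39−36)²/36 + (53−36)²/36 + (28−36)²/36 + (25−36)²/36 + (42−36)²/36
   = 0.6944 + 4.0000 + 1.3611 + 0.6944 + 9.0000 + 0.4444 + 0.1111 + 0.2500 + 8.0278 + 1.7778 + 3.3611 + 1.0000
Sum = 30.722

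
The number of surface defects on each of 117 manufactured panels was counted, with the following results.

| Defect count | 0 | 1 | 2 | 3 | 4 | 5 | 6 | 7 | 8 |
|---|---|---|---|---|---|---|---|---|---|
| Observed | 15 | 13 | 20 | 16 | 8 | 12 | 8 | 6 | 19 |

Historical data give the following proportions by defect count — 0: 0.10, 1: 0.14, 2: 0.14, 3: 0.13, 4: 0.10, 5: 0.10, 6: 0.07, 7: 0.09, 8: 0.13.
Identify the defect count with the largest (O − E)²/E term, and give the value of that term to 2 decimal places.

7, 1.95

Expected counts E_i = n·p_i: 117×0.10 = 11.7, 117×0.14 = 16.38, 117×0.14 = 16.38, 117×0.13 = 15.21, 117×0.10 = 11.7, 117×0.10 = 11.7, 117×0.07 = 8.19, 117×0.09 = 10.53, 117×0.13 = 15.21.
0: (15 − 11.7)²/11.7 = 10.89/11.7 = 0.931
1: (13 − 16.38)²/16.38 = 11.4244/16.38 = 0.697
2: (20 − 16.38)²/16.38 = 13.1044/16.38 = 0.800
3: (16 − 15.21)²/15.21 = 0.6241/15.21 = 0.041
4: (8 − 11.7)²/11.7 = 13.69/11.7 = 1.170
5: (12 − 11.7)²/11.7 = 0.09/11.7 = 0.008
6: (8 − 8.19)²/8.19 = 0.0361/8.19 = 0.004
7: (6 − 10.53)²/10.53 = 20.5209/10.53 = 1.949
8: (19 − 15.21)²/15.21 = 14.3641/15.21 = 0.944
The largest term is for 7: 1.95.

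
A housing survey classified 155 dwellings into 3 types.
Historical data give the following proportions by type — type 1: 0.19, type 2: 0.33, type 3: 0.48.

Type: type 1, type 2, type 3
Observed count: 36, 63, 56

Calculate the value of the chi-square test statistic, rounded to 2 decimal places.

8.75

Expected counts E_i = n·p_i: 155×0.19 = 29.45, 155×0.33 = 51.15, 155×0.48 = 74.4.
cat         O        E   (O−E)²/E
type 1     36    29.45      1.457
type 2     63    51.15      2.745
type 3     56     74.4      4.551
Sum = 8.75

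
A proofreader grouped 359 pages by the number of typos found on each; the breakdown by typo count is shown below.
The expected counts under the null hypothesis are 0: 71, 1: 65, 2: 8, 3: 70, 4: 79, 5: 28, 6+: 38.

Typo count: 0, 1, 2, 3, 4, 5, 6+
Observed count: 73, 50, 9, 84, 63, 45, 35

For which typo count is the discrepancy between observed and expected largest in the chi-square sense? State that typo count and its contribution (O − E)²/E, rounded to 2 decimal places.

5, 10.32

χ² = (73−71)²/71 + (50−65)²/65 + (9−8)²/8 + (84−70)²/70 + (63−79)²/79 + (45−28)²/28 + (35−38)²/38
   = 0.056 + 3.462 + 0.125 + 2.800 + 3.241 + 10.321 + 0.237
The largest term is for 5: 10.32.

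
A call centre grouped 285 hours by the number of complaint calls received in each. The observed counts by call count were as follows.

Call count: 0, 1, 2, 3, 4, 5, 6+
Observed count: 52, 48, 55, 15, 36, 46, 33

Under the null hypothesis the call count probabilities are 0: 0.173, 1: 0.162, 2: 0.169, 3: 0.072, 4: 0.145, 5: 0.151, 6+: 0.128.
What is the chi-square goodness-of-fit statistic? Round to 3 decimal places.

Expected counts E_i = n·p_i: 285×0.173 = 49.305, 285×0.162 = 46.17, 285×0.169 = 48.165, 285×0.072 = 20.52, 285×0.145 = 41.325, 285×0.151 = 43.035, 285×0.128 = 36.48.
χ² = (52−49.305)²/49.305 + (48−46.17)²/46.17 + (55−48.165)²/48.165 + (15−20.52)²/20.52 + (36−41.325)²/41.325 + (46−43.035)²/43.035 + (33−36.48)²/36.48
   = 0.1473 + 0.0725 + 0.9699 + 1.4849 + 0.6862 + 0.2043 + 0.3320
Sum = 3.897

3.897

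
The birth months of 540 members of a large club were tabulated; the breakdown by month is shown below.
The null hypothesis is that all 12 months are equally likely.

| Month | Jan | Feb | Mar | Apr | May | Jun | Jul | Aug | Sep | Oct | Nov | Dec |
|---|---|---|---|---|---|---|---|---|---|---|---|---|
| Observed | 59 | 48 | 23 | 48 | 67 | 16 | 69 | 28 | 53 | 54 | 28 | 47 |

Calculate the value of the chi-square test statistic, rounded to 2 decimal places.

Under H₀ each category has probability 1/12, so each expected count is 540/12 = 45.
Jan: (59 − 45)²/45 = 196/45 = 4.356
Feb: (48 − 45)²/45 = 9/45 = 0.200
Mar: (23 − 45)²/45 = 484/45 = 10.756
Apr: (48 − 45)²/45 = 9/45 = 0.200
May: (67 − 45)²/45 = 484/45 = 10.756
Jun: (16 − 45)²/45 = 841/45 = 18.689
Jul: (69 − 45)²/45 = 576/45 = 12.800
Aug: (28 − 45)²/45 = 289/45 = 6.422
Sep: (53 − 45)²/45 = 64/45 = 1.422
Oct: (54 − 45)²/45 = 81/45 = 1.800
Nov: (28 − 45)²/45 = 289/45 = 6.422
Dec: (47 − 45)²/45 = 4/45 = 0.089
Sum = 73.91

73.91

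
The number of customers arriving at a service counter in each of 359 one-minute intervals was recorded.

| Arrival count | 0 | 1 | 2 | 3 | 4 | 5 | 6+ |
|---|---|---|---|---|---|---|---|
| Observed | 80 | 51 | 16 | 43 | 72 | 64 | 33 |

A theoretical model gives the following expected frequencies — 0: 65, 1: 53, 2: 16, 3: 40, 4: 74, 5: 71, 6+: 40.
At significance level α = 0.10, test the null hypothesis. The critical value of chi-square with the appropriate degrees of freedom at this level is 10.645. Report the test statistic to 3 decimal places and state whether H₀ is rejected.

cat         O        E   (O−E)²/E
0          80       65     3.4615
1          51       53     0.0755
2          16       16     0.0000
3          43       40     0.2250
4          72       74     0.0541
5          64       71     0.6901
6+         33       40     1.2250
Sum = 5.731
df = 6. Since 5.731 < 10.645, we do not reject H₀.

5.731; do not reject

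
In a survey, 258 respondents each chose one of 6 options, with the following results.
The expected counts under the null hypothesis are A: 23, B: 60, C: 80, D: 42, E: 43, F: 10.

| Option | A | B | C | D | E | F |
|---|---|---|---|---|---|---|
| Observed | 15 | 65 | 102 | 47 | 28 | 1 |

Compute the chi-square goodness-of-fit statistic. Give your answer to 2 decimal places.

cat         O        E   (O−E)²/E
A          15       23      2.783
B          65       60      0.417
C         102       80      6.050
D          47       42      0.595
E          28       43      5.233
F           1       10      8.100
Sum = 23.18

23.18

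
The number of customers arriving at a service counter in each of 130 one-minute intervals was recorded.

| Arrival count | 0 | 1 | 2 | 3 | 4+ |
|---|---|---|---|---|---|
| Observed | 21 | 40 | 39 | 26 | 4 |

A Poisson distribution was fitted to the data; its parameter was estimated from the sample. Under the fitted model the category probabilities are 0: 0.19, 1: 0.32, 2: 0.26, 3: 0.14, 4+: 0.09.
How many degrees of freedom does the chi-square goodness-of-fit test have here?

There are k = 5 categories and 1 parameter estimated from the data, so df = 5 − 1 − 1 = 3.

3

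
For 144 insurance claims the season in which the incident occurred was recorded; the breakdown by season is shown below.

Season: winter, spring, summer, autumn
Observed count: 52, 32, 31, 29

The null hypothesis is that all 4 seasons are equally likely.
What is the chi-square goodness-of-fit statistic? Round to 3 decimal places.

9.611

Expected count for each of the 4 categories: 144/4 = 36.
winter: (52 − 36)²/36 = 256/36 = 7.1111
spring: (32 − 36)²/36 = 16/36 = 0.4444
summer: (31 − 36)²/36 = 25/36 = 0.6944
autumn: (29 − 36)²/36 = 49/36 = 1.3611
Sum = 9.611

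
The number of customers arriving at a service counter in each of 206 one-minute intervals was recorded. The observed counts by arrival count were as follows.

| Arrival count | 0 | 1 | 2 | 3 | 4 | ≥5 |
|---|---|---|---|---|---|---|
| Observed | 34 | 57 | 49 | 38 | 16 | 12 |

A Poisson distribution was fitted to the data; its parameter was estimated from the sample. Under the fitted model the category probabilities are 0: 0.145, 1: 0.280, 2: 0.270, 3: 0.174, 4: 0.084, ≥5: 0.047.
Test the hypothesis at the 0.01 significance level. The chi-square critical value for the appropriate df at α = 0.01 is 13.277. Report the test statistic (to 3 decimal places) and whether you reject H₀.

Expected counts E_i = n·p_i: 206×0.145 = 29.87, 206×0.280 = 57.68, 206×0.270 = 55.62, 206×0.174 = 35.844, 206×0.084 = 17.304, 206×0.047 = 9.682.
cat         O        E   (O−E)²/E
0          34    29.87     0.5710
1          57    57.68     0.0080
2          49    55.62     0.7879
3          38   35.844     0.1297
4          16   17.304     0.0983
≥5         12    9.682     0.5550
Sum = 2.150
df = 4. Since 2.150 < 13.277, we do not reject H₀.

2.150; do not reject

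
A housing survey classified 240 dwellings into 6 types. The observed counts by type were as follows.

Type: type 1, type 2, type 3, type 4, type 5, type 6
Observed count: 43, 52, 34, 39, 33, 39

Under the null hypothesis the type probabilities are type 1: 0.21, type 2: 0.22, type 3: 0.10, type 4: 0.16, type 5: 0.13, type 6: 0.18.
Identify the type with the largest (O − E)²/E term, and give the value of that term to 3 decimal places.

type 3, 4.167

Expected counts E_i = n·p_i: 240×0.21 = 50.4, 240×0.22 = 52.8, 240×0.10 = 24, 240×0.16 = 38.4, 240×0.13 = 31.2, 240×0.18 = 43.2.
type 1: (43 − 50.4)²/50.4 = 54.76/50.4 = 1.0865
type 2: (52 − 52.8)²/52.8 = 0.64/52.8 = 0.0121
type 3: (34 − 24)²/24 = 100/24 = 4.1667
type 4: (39 − 38.4)²/38.4 = 0.36/38.4 = 0.0094
type 5: (33 − 31.2)²/31.2 = 3.24/31.2 = 0.1038
type 6: (39 − 43.2)²/43.2 = 17.64/43.2 = 0.4083
The largest term is for type 3: 4.167.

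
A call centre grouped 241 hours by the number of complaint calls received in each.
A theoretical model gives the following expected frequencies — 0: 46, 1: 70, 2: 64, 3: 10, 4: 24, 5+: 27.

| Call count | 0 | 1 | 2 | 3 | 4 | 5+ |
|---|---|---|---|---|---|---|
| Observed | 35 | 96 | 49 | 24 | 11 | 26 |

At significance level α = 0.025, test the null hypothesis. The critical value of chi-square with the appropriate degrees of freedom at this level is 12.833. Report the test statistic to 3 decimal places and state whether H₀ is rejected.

cat         O        E   (O−E)²/E
0          35       46     2.6304
1          96       70     9.6571
2          49       64     3.5156
3          24       10    19.6000
4          11       24     7.0417
5+         26       27     0.0370
Sum = 42.482
df = 5. Since 42.482 > 12.833, we reject H₀.

42.482; reject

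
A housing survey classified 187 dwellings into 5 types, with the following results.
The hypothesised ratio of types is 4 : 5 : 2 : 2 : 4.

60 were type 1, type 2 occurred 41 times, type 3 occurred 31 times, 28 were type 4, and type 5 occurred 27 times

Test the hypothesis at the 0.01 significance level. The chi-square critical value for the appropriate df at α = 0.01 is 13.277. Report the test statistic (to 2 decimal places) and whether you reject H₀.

Ratio total = 17. Expected counts: 187×4/17 = 44, 187×5/17 = 55, 187×2/17 = 22, 187×2/17 = 22, 187×4/17 = 44.
cat         O        E   (O−E)²/E
type 1     60       44      5.818
type 2     41       55      3.564
type 3     31       22      3.682
type 4     28       22      1.636
type 5     27       44      6.568
Sum = 21.27
df = 4. Since 21.27 > 13.277, we reject H₀.

21.27; reject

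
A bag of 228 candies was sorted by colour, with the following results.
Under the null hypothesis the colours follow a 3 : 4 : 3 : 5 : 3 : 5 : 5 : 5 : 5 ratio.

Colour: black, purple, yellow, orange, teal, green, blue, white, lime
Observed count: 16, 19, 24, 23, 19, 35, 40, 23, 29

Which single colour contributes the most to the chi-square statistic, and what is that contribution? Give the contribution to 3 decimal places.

blue, 3.333

Ratio total = 38. Expected counts: 228×3/38 = 18, 228×4/38 = 24, 228×3/38 = 18, 228×5/38 = 30, 228×3/38 = 18, 228×5/38 = 30, 228×5/38 = 30, 228×5/38 = 30, 228×5/38 = 30.
χ² = (16−18)²/18 + (19−24)²/24 + (24−18)²/18 + (23−30)²/30 + (19−18)²/18 + (35−30)²/30 + (40−30)²/30 + (23−30)²/30 + (29−30)²/30
   = 0.2222 + 1.0417 + 2.0000 + 1.6333 + 0.0556 + 0.8333 + 3.3333 + 1.6333 + 0.0333
The largest term is for blue: 3.333.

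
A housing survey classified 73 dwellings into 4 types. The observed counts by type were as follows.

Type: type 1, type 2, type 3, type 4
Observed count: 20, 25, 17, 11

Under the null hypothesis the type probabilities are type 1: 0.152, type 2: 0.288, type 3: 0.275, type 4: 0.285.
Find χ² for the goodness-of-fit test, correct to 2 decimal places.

12.99

Expected counts E_i = n·p_i: 73×0.152 = 11.096, 73×0.288 = 21.024, 73×0.275 = 20.075, 73×0.285 = 20.805.
cat         O        E   (O−E)²/E
type 1     20   11.096      7.145
type 2     25   21.024      0.752
type 3     17   20.075      0.471
type 4     11   20.805      4.621
Sum = 12.99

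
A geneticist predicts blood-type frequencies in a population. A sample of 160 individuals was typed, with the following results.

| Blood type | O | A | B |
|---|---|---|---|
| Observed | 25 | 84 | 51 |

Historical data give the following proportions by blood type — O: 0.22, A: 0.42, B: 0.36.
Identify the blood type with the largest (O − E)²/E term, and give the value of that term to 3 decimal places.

A, 4.200

Expected counts E_i = n·p_i: 160×0.22 = 35.2, 160×0.42 = 67.2, 160×0.36 = 57.6.
O: (25 − 35.2)²/35.2 = 104.04/35.2 = 2.9557
A: (84 − 67.2)²/67.2 = 282.24/67.2 = 4.2000
B: (51 − 57.6)²/57.6 = 43.56/57.6 = 0.7563
The largest term is for A: 4.200.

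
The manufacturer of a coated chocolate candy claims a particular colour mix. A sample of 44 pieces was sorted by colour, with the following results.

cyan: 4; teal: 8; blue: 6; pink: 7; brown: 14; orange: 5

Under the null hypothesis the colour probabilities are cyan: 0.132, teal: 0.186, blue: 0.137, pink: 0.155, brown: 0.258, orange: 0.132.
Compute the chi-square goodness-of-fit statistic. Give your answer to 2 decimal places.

Expected counts E_i = n·p_i: 44×0.132 = 5.808, 44×0.186 = 8.184, 44×0.137 = 6.028, 44×0.155 = 6.82, 44×0.258 = 11.352, 44×0.132 = 5.808.
χ² = (4−5.808)²/5.808 + (8−8.184)²/8.184 + (6−6.028)²/6.028 + (7−6.82)²/6.82 + (14−11.352)²/11.352 + (5−5.808)²/5.808
   = 0.563 + 0.004 + 0.000 + 0.005 + 0.618 + 0.112
Sum = 1.30

1.30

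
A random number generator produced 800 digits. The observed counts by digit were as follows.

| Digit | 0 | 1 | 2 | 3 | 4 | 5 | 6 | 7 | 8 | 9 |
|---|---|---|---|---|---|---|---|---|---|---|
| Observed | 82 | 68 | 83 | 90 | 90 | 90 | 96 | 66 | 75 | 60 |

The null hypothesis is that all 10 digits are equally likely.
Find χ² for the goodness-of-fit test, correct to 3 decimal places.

Expected count for each of the 10 categories: 800/10 = 80.
χ² = (82−80)²/80 + (68−80)²/80 + (83−80)²/80 + (90−80)²/80 + (90−80)²/80 + (90−80)²/80 + (96−80)²/80 + (66−80)²/80 + (75−80)²/80 + (60−80)²/80
   = 0.0500 + 1.8000 + 0.1125 + 1.2500 + 1.2500 + 1.2500 + 3.2000 + 2.4500 + 0.3125 + 5.0000
Sum = 16.675

16.675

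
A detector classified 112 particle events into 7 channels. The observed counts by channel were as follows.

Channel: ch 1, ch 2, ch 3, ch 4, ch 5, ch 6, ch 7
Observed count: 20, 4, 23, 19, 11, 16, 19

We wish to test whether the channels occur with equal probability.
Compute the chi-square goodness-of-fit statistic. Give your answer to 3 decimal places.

Under H₀ each category has probability 1/7, so each expected count is 112/7 = 16.
χ² = (20−16)²/16 + (4−16)²/16 + (23−16)²/16 + (19−16)²/16 + (11−16)²/16 + (16−16)²/16 + (19−16)²/16
   = 1.0000 + 9.0000 + 3.0625 + 0.5625 + 1.5625 + 0.0000 + 0.5625
Sum = 15.750

15.750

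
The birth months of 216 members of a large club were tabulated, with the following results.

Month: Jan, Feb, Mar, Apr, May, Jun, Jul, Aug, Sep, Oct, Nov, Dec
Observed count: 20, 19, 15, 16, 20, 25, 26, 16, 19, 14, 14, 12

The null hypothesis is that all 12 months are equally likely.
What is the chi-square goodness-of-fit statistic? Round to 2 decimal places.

11.56

Expected count for each of the 12 categories: 216/12 = 18.
Jan: (20 − 18)²/18 = 4/18 = 0.222
Feb: (19 − 18)²/18 = 1/18 = 0.056
Mar: (15 − 18)²/18 = 9/18 = 0.500
Apr: (16 − 18)²/18 = 4/18 = 0.222
May: (20 − 18)²/18 = 4/18 = 0.222
Jun: (25 − 18)²/18 = 49/18 = 2.722
Jul: (26 − 18)²/18 = 64/18 = 3.556
Aug: (16 − 18)²/18 = 4/18 = 0.222
Sep: (19 − 18)²/18 = 1/18 = 0.056
Oct: (14 − 18)²/18 = 16/18 = 0.889
Nov: (14 − 18)²/18 = 16/18 = 0.889
Dec: (12 − 18)²/18 = 36/18 = 2.000
Sum = 11.56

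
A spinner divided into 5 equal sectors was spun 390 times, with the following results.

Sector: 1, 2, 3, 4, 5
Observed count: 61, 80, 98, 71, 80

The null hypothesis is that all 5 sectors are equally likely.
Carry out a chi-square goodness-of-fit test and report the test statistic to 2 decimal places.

Under H₀ each category has probability 1/5, so each expected count is 390/5 = 78.
1: (61 − 78)²/78 = 289/78 = 3.705
2: (80 − 78)²/78 = 4/78 = 0.051
3: (98 − 78)²/78 = 400/78 = 5.128
4: (71 − 78)²/78 = 49/78 = 0.628
5: (80 − 78)²/78 = 4/78 = 0.051
Sum = 9.56

9.56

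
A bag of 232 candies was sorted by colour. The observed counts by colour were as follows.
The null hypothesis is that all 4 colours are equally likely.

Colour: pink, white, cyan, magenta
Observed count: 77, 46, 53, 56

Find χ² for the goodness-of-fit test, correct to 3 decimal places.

9.207

Under H₀ each category has probability 1/4, so each expected count is 232/4 = 58.
pink: (77 − 58)²/58 = 361/58 = 6.2241
white: (46 − 58)²/58 = 144/58 = 2.4828
cyan: (53 − 58)²/58 = 25/58 = 0.4310
magenta: (56 − 58)²/58 = 4/58 = 0.0690
Sum = 9.207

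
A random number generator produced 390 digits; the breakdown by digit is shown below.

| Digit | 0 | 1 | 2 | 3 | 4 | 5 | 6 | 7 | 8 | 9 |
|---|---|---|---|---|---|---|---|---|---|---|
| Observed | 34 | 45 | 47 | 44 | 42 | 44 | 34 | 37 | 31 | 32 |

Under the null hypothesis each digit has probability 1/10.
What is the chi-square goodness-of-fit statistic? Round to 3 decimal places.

8.359

Under H₀ each category has probability 1/10, so each expected count is 390/10 = 39.
0: (34 − 39)²/39 = 25/39 = 0.6410
1: (45 − 39)²/39 = 36/39 = 0.9231
2: (47 − 39)²/39 = 64/39 = 1.6410
3: (44 − 39)²/39 = 25/39 = 0.6410
4: (42 − 39)²/39 = 9/39 = 0.2308
5: (44 − 39)²/39 = 25/39 = 0.6410
6: (34 − 39)²/39 = 25/39 = 0.6410
7: (37 − 39)²/39 = 4/39 = 0.1026
8: (31 − 39)²/39 = 64/39 = 1.6410
9: (32 − 39)²/39 = 49/39 = 1.2564
Sum = 8.359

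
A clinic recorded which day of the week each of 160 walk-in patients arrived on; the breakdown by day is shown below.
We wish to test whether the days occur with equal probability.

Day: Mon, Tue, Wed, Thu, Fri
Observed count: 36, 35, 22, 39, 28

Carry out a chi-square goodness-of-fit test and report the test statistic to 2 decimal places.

5.94

Expected count for each of the 5 categories: 160/5 = 32.
Mon: (36 − 32)²/32 = 16/32 = 0.500
Tue: (35 − 32)²/32 = 9/32 = 0.281
Wed: (22 − 32)²/32 = 100/32 = 3.125
Thu: (39 − 32)²/32 = 49/32 = 1.531
Fri: (28 − 32)²/32 = 16/32 = 0.500
Sum = 5.94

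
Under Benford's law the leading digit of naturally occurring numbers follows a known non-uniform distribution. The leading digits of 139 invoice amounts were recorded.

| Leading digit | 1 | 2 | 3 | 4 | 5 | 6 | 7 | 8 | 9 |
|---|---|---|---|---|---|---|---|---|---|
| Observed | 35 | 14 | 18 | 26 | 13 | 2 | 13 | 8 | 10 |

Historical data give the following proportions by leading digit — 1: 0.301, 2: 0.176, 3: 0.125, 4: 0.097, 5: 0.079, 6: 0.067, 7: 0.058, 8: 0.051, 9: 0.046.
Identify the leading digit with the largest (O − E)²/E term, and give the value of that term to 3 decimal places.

4, 11.620

Expected counts E_i = n·p_i: 139×0.301 = 41.839, 139×0.176 = 24.464, 139×0.125 = 17.375, 139×0.097 = 13.483, 139×0.079 = 10.981, 139×0.067 = 9.313, 139×0.058 = 8.062, 139×0.051 = 7.089, 139×0.046 = 6.394.
cat         O        E   (O−E)²/E
1          35   41.839     1.1179
2          14   24.464     4.4758
3          18   17.375     0.0225
4          26   13.483    11.6202
5          13   10.981     0.3712
6           2    9.313     5.7425
7          13    8.062     3.0245
8           8    7.089     0.1171
9          10    6.394     2.0337
The largest term is for 4: 11.620.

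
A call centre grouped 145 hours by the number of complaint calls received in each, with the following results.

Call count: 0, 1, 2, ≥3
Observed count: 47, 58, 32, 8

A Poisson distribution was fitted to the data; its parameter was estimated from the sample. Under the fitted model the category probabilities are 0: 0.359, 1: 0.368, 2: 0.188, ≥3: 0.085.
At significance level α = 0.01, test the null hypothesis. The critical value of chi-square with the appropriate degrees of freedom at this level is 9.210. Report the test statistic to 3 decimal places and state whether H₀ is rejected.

3.236; do not reject

Expected counts E_i = n·p_i: 145×0.359 = 52.055, 145×0.368 = 53.36, 145×0.188 = 27.26, 145×0.085 = 12.325.
0: (47 − 52.055)²/52.055 = 25.553025/52.055 = 0.4909
1: (58 − 53.36)²/53.36 = 21.5296/53.36 = 0.4035
2: (32 − 27.26)²/27.26 = 22.4676/27.26 = 0.8242
≥3: (8 − 12.325)²/12.325 = 18.705625/12.325 = 1.5177
Sum = 3.236
df = 2. Since 3.236 < 9.210, we do not reject H₀.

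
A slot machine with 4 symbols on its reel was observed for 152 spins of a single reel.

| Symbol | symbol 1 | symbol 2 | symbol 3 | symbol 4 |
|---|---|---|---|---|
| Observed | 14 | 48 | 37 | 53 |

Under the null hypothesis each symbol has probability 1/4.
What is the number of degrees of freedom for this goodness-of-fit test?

There are k = 4 categories and no parameters were estimated from the data, so df = 4 − 1 = 3.

3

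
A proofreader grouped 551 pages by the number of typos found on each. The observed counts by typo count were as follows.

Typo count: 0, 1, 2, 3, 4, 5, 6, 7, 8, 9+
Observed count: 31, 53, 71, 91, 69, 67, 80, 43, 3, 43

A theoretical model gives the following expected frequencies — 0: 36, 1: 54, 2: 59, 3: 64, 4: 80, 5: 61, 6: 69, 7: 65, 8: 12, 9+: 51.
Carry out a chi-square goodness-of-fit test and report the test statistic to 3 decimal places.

χ² = (31−36)²/36 + (53−54)²/54 + (71−59)²/59 + (91−64)²/64 + (69−80)²/80 + (67−61)²/61 + (80−69)²/69 + (43−65)²/65 + (3−12)²/12 + (43−51)²/51
   = 0.6944 + 0.0185 + 2.4407 + 11.3906 + 1.5125 + 0.5902 + 1.7536 + 7.4462 + 6.7500 + 1.2549
Sum = 33.852

33.852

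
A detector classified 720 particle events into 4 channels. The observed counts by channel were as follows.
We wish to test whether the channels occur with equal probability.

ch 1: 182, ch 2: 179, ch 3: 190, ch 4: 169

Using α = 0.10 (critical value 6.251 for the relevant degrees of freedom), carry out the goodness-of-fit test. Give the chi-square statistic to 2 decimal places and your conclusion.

Expected count for each of the 4 categories: 720/4 = 180.
cat         O        E   (O−E)²/E
ch 1      182      180      0.022
ch 2      179      180      0.006
ch 3      190      180      0.556
ch 4      169      180      0.672
Sum = 1.26
df = 3. Since 1.26 < 6.251, we do not reject H₀.

1.26; do not reject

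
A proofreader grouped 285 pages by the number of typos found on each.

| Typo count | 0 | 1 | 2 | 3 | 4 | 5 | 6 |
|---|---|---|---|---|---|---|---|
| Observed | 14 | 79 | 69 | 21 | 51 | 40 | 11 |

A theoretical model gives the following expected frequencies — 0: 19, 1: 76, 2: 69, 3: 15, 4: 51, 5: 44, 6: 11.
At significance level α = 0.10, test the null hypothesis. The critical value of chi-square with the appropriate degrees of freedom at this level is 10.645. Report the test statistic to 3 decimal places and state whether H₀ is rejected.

0: (14 − 19)²/19 = 25/19 = 1.3158
1: (79 − 76)²/76 = 9/76 = 0.1184
2: (69 − 69)²/69 = 0/69 = 0.0000
3: (21 − 15)²/15 = 36/15 = 2.4000
4: (51 − 51)²/51 = 0/51 = 0.0000
5: (40 − 44)²/44 = 16/44 = 0.3636
6: (11 − 11)²/11 = 0/11 = 0.0000
Sum = 4.198
df = 6. Since 4.198 < 10.645, we do not reject H₀.

4.198; do not reject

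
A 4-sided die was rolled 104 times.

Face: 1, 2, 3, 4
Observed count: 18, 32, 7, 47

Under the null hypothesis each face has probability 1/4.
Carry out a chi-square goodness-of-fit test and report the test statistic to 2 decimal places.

Expected count for each of the 4 categories: 104/4 = 26.
cat         O        E   (O−E)²/E
1          18       26      2.462
2          32       26      1.385
3           7       26     13.885
4          47       26     16.962
Sum = 34.69

34.69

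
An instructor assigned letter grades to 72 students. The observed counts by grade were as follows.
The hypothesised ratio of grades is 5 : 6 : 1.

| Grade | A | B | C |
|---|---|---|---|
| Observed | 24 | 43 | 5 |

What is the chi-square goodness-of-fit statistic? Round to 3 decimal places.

2.728

Ratio total = 12. Expected counts: 72×5/12 = 30, 72×6/12 = 36, 72×1/12 = 6.
cat         O        E   (O−E)²/E
A          24       30     1.2000
B          43       36     1.3611
C           5        6     0.1667
Sum = 2.728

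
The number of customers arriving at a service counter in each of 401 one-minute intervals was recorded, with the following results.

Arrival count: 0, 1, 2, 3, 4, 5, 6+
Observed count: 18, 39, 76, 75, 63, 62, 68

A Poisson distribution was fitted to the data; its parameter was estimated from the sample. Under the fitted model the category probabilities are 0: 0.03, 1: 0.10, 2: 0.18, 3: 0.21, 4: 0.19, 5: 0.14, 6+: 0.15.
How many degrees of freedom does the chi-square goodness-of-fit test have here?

5

There are k = 7 categories and 1 parameter estimated from the data, so df = 7 − 1 − 1 = 5.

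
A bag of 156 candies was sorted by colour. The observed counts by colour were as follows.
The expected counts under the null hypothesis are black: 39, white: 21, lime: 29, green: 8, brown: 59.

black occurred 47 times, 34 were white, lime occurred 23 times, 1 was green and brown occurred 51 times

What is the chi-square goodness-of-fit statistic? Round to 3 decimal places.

18.140

black: (47 − 39)²/39 = 64/39 = 1.6410
white: (34 − 21)²/21 = 169/21 = 8.0476
lime: (23 − 29)²/29 = 36/29 = 1.2414
green: (1 − 8)²/8 = 49/8 = 6.1250
brown: (51 − 59)²/59 = 64/59 = 1.0847
Sum = 18.140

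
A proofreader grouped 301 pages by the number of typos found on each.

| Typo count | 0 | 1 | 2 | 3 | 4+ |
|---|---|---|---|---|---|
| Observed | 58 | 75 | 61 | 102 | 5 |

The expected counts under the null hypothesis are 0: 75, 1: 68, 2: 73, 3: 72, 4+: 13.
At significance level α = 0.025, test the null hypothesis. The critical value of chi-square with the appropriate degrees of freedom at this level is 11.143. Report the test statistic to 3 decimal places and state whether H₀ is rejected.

23.970; reject

χ² = (58−75)²/75 + (75−68)²/68 + (61−73)²/73 + (102−72)²/72 + (5−13)²/13
   = 3.8533 + 0.7206 + 1.9726 + 12.5000 + 4.9231
Sum = 23.970
df = 4. Since 23.970 > 11.143, we reject H₀.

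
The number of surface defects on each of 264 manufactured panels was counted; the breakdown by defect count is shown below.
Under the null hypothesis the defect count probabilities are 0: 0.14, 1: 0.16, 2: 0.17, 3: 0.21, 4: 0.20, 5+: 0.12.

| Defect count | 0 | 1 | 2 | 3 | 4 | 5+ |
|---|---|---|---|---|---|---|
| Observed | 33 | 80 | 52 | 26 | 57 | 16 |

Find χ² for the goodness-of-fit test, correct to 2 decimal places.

Expected counts E_i = n·p_i: 264×0.14 = 36.96, 264×0.16 = 42.24, 264×0.17 = 44.88, 264×0.21 = 55.44, 264×0.20 = 52.8, 264×0.12 = 31.68.
0: (33 − 36.96)²/36.96 = 15.6816/36.96 = 0.424
1: (80 − 42.24)²/42.24 = 1425.8176/42.24 = 33.755
2: (52 − 44.88)²/44.88 = 50.6944/44.88 = 1.130
3: (26 − 55.44)²/55.44 = 866.7136/55.44 = 15.633
4: (57 − 52.8)²/52.8 = 17.64/52.8 = 0.334
5+: (16 − 31.68)²/31.68 = 245.8624/31.68 = 7.761
Sum = 59.04

59.04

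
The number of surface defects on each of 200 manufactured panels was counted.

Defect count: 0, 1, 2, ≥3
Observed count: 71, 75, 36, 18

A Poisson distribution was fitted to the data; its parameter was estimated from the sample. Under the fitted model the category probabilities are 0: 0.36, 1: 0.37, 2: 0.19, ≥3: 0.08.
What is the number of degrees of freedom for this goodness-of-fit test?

There are k = 4 categories and 1 parameter estimated from the data, so df = 4 − 1 − 1 = 2.

2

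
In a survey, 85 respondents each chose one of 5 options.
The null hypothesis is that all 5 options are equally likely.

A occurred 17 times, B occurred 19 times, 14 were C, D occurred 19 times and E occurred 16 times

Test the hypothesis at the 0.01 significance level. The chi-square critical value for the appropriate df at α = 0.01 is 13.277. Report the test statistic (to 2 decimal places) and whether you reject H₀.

1.06; do not reject

Expected count for each of the 5 categories: 85/5 = 17.
χ² = (17−17)²/17 + (19−17)²/17 + (14−17)²/17 + (19−17)²/17 + (16−17)²/17
   = 0.000 + 0.235 + 0.529 + 0.235 + 0.059
Sum = 1.06
df = 4. Since 1.06 < 13.277, we do not reject H₀.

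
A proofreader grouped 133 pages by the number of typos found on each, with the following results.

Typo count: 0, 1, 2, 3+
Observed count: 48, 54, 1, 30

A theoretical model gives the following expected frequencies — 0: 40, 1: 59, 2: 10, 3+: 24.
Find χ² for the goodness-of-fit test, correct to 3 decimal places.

11.624

cat         O        E   (O−E)²/E
0          48       40     1.6000
1          54       59     0.4237
2           1       10     8.1000
3+         30       24     1.5000
Sum = 11.624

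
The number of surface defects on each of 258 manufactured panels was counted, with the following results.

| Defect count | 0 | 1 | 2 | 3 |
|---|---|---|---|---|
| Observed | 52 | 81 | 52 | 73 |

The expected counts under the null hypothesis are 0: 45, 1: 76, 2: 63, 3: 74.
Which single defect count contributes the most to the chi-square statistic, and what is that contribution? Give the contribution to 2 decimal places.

2, 1.92

0: (52 − 45)²/45 = 49/45 = 1.089
1: (81 − 76)²/76 = 25/76 = 0.329
2: (52 − 63)²/63 = 121/63 = 1.921
3: (73 − 74)²/74 = 1/74 = 0.014
The largest term is for 2: 1.92.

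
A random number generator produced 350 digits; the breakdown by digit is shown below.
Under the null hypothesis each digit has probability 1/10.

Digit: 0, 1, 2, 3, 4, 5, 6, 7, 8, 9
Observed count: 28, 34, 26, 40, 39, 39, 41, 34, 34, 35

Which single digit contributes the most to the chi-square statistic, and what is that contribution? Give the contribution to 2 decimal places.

Expected count for each of the 10 categories: 350/10 = 35.
0: (28 − 35)²/35 = 49/35 = 1.400
1: (34 − 35)²/35 = 1/35 = 0.029
2: (26 − 35)²/35 = 81/35 = 2.314
3: (40 − 35)²/35 = 25/35 = 0.714
4: (39 − 35)²/35 = 16/35 = 0.457
5: (39 − 35)²/35 = 16/35 = 0.457
6: (41 − 35)²/35 = 36/35 = 1.029
7: (34 − 35)²/35 = 1/35 = 0.029
8: (34 − 35)²/35 = 1/35 = 0.029
9: (35 − 35)²/35 = 0/35 = 0.000
The largest term is for 2: 2.31.

2, 2.31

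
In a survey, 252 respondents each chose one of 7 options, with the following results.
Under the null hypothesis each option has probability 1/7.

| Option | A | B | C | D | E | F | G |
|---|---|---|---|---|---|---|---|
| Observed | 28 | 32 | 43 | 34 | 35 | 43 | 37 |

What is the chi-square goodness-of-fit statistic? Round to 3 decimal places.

Expected count for each of the 7 categories: 252/7 = 36.
cat         O        E   (O−E)²/E
A          28       36     1.7778
B          32       36     0.4444
C          43       36     1.3611
D          34       36     0.1111
E          35       36     0.0278
F          43       36     1.3611
G          37       36     0.0278
Sum = 5.111

5.111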